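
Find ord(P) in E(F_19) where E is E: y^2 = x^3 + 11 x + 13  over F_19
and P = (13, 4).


Compute successive multiples of P until we hit O:
  1P = (13, 4)
  2P = (2, 10)
  3P = (1, 5)
  4P = (12, 7)
  5P = (3, 4)
  6P = (3, 15)
  7P = (12, 12)
  8P = (1, 14)
  ... (continuing to 11P)
  11P = O

ord(P) = 11


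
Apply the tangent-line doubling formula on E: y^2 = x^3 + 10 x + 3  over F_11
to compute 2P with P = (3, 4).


Doubling: s = (3 x1^2 + a) / (2 y1)
s = (3*3^2 + 10) / (2*4) mod 11 = 6
x3 = s^2 - 2 x1 mod 11 = 6^2 - 2*3 = 8
y3 = s (x1 - x3) - y1 mod 11 = 6 * (3 - 8) - 4 = 10

2P = (8, 10)


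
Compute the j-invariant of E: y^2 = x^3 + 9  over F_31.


Delta = -16(4 a^3 + 27 b^2) mod 31 = 7
-1728 * (4 a)^3 = -1728 * (4*0)^3 mod 31 = 0
j = 0 * 7^(-1) mod 31 = 0

j = 0 (mod 31)


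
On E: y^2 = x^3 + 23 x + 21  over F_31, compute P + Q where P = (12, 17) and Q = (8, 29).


P != Q, so use the chord formula.
s = (y2 - y1) / (x2 - x1) = (12) / (27) mod 31 = 28
x3 = s^2 - x1 - x2 mod 31 = 28^2 - 12 - 8 = 20
y3 = s (x1 - x3) - y1 mod 31 = 28 * (12 - 20) - 17 = 7

P + Q = (20, 7)


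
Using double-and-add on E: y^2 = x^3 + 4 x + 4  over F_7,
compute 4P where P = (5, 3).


k = 4 = 100_2 (binary, LSB first: 001)
Double-and-add from P = (5, 3):
  bit 0 = 0: acc unchanged = O
  bit 1 = 0: acc unchanged = O
  bit 2 = 1: acc = O + (5, 4) = (5, 4)

4P = (5, 4)


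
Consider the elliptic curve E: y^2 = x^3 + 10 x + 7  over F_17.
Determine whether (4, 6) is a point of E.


Check whether y^2 = x^3 + 10 x + 7 (mod 17) for (x, y) = (4, 6).
LHS: y^2 = 6^2 mod 17 = 2
RHS: x^3 + 10 x + 7 = 4^3 + 10*4 + 7 mod 17 = 9
LHS != RHS

No, not on the curve


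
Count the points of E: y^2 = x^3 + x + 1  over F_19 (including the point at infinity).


For each x in F_19, count y with y^2 = x^3 + 1 x + 1 mod 19:
  x = 0: RHS = 1, y in [1, 18]  -> 2 point(s)
  x = 2: RHS = 11, y in [7, 12]  -> 2 point(s)
  x = 5: RHS = 17, y in [6, 13]  -> 2 point(s)
  x = 7: RHS = 9, y in [3, 16]  -> 2 point(s)
  x = 9: RHS = 17, y in [6, 13]  -> 2 point(s)
  x = 10: RHS = 4, y in [2, 17]  -> 2 point(s)
  x = 13: RHS = 7, y in [8, 11]  -> 2 point(s)
  x = 14: RHS = 4, y in [2, 17]  -> 2 point(s)
  x = 15: RHS = 9, y in [3, 16]  -> 2 point(s)
  x = 16: RHS = 9, y in [3, 16]  -> 2 point(s)
Affine points: 20. Add the point at infinity: total = 21.

#E(F_19) = 21


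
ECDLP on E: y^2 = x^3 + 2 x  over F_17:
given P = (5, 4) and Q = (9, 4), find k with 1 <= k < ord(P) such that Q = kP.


Enumerate multiples of P until we hit Q = (9, 4):
  1P = (5, 4)
  2P = (8, 16)
  3P = (3, 4)
  4P = (9, 13)
  5P = (7, 0)
  6P = (9, 4)
Match found at i = 6.

k = 6


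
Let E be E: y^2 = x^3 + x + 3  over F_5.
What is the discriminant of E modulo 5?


4 a^3 + 27 b^2 = 4*1^3 + 27*3^2 = 4 + 243 = 247
Delta = -16 * (247) = -3952
Delta mod 5 = 3

Delta = 3 (mod 5)


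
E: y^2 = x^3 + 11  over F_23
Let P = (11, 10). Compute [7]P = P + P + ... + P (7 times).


k = 7 = 111_2 (binary, LSB first: 111)
Double-and-add from P = (11, 10):
  bit 0 = 1: acc = O + (11, 10) = (11, 10)
  bit 1 = 1: acc = (11, 10) + (14, 8) = (1, 14)
  bit 2 = 1: acc = (1, 14) + (13, 0) = (11, 13)

7P = (11, 13)


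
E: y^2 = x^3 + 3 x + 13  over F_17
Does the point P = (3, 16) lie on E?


Check whether y^2 = x^3 + 3 x + 13 (mod 17) for (x, y) = (3, 16).
LHS: y^2 = 16^2 mod 17 = 1
RHS: x^3 + 3 x + 13 = 3^3 + 3*3 + 13 mod 17 = 15
LHS != RHS

No, not on the curve


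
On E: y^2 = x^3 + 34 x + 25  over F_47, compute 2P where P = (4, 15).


Doubling: s = (3 x1^2 + a) / (2 y1)
s = (3*4^2 + 34) / (2*15) mod 47 = 9
x3 = s^2 - 2 x1 mod 47 = 9^2 - 2*4 = 26
y3 = s (x1 - x3) - y1 mod 47 = 9 * (4 - 26) - 15 = 22

2P = (26, 22)


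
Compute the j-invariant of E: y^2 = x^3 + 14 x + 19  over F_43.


Delta = -16(4 a^3 + 27 b^2) mod 43 = 5
-1728 * (4 a)^3 = -1728 * (4*14)^3 mod 43 = 11
j = 11 * 5^(-1) mod 43 = 28

j = 28 (mod 43)


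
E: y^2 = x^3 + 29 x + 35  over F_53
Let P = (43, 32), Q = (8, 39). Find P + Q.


P != Q, so use the chord formula.
s = (y2 - y1) / (x2 - x1) = (7) / (18) mod 53 = 21
x3 = s^2 - x1 - x2 mod 53 = 21^2 - 43 - 8 = 19
y3 = s (x1 - x3) - y1 mod 53 = 21 * (43 - 19) - 32 = 48

P + Q = (19, 48)


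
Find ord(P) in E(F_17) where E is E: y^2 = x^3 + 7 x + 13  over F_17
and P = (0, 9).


Compute successive multiples of P until we hit O:
  1P = (0, 9)
  2P = (15, 5)
  3P = (6, 13)
  4P = (2, 1)
  5P = (14, 13)
  6P = (1, 15)
  7P = (1, 2)
  8P = (14, 4)
  ... (continuing to 13P)
  13P = O

ord(P) = 13


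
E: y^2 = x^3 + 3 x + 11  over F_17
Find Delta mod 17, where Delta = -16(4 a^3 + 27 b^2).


4 a^3 + 27 b^2 = 4*3^3 + 27*11^2 = 108 + 3267 = 3375
Delta = -16 * (3375) = -54000
Delta mod 17 = 9

Delta = 9 (mod 17)


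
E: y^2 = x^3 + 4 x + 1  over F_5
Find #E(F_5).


For each x in F_5, count y with y^2 = x^3 + 4 x + 1 mod 5:
  x = 0: RHS = 1, y in [1, 4]  -> 2 point(s)
  x = 1: RHS = 1, y in [1, 4]  -> 2 point(s)
  x = 3: RHS = 0, y in [0]  -> 1 point(s)
  x = 4: RHS = 1, y in [1, 4]  -> 2 point(s)
Affine points: 7. Add the point at infinity: total = 8.

#E(F_5) = 8


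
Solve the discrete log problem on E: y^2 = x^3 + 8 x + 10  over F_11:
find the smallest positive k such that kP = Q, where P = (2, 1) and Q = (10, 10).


Enumerate multiples of P until we hit Q = (10, 10):
  1P = (2, 1)
  2P = (8, 5)
  3P = (10, 1)
  4P = (10, 10)
Match found at i = 4.

k = 4


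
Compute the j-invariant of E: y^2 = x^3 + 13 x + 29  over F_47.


Delta = -16(4 a^3 + 27 b^2) mod 47 = 14
-1728 * (4 a)^3 = -1728 * (4*13)^3 mod 47 = 12
j = 12 * 14^(-1) mod 47 = 21

j = 21 (mod 47)


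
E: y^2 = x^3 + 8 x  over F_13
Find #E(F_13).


For each x in F_13, count y with y^2 = x^3 + 8 x + 0 mod 13:
  x = 0: RHS = 0, y in [0]  -> 1 point(s)
  x = 1: RHS = 9, y in [3, 10]  -> 2 point(s)
  x = 3: RHS = 12, y in [5, 8]  -> 2 point(s)
  x = 5: RHS = 9, y in [3, 10]  -> 2 point(s)
  x = 6: RHS = 4, y in [2, 11]  -> 2 point(s)
  x = 7: RHS = 9, y in [3, 10]  -> 2 point(s)
  x = 8: RHS = 4, y in [2, 11]  -> 2 point(s)
  x = 10: RHS = 1, y in [1, 12]  -> 2 point(s)
  x = 12: RHS = 4, y in [2, 11]  -> 2 point(s)
Affine points: 17. Add the point at infinity: total = 18.

#E(F_13) = 18


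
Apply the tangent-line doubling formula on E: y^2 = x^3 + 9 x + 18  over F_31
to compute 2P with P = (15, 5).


Doubling: s = (3 x1^2 + a) / (2 y1)
s = (3*15^2 + 9) / (2*5) mod 31 = 25
x3 = s^2 - 2 x1 mod 31 = 25^2 - 2*15 = 6
y3 = s (x1 - x3) - y1 mod 31 = 25 * (15 - 6) - 5 = 3

2P = (6, 3)


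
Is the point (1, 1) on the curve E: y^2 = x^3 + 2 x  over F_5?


Check whether y^2 = x^3 + 2 x + 0 (mod 5) for (x, y) = (1, 1).
LHS: y^2 = 1^2 mod 5 = 1
RHS: x^3 + 2 x + 0 = 1^3 + 2*1 + 0 mod 5 = 3
LHS != RHS

No, not on the curve


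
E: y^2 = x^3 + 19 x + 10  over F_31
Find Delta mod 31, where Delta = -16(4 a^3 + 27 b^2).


4 a^3 + 27 b^2 = 4*19^3 + 27*10^2 = 27436 + 2700 = 30136
Delta = -16 * (30136) = -482176
Delta mod 31 = 29

Delta = 29 (mod 31)


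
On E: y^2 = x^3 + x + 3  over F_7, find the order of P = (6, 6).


Compute successive multiples of P until we hit O:
  1P = (6, 6)
  2P = (6, 1)
  3P = O

ord(P) = 3


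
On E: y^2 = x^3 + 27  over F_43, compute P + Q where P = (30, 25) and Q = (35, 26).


P != Q, so use the chord formula.
s = (y2 - y1) / (x2 - x1) = (1) / (5) mod 43 = 26
x3 = s^2 - x1 - x2 mod 43 = 26^2 - 30 - 35 = 9
y3 = s (x1 - x3) - y1 mod 43 = 26 * (30 - 9) - 25 = 5

P + Q = (9, 5)


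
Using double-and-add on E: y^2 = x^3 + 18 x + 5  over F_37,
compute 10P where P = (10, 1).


k = 10 = 1010_2 (binary, LSB first: 0101)
Double-and-add from P = (10, 1):
  bit 0 = 0: acc unchanged = O
  bit 1 = 1: acc = O + (27, 34) = (27, 34)
  bit 2 = 0: acc unchanged = (27, 34)
  bit 3 = 1: acc = (27, 34) + (2, 30) = (4, 20)

10P = (4, 20)


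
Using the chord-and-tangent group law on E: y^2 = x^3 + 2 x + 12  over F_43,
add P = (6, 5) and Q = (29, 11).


P != Q, so use the chord formula.
s = (y2 - y1) / (x2 - x1) = (6) / (23) mod 43 = 4
x3 = s^2 - x1 - x2 mod 43 = 4^2 - 6 - 29 = 24
y3 = s (x1 - x3) - y1 mod 43 = 4 * (6 - 24) - 5 = 9

P + Q = (24, 9)


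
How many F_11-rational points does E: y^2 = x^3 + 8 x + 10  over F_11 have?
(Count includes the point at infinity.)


For each x in F_11, count y with y^2 = x^3 + 8 x + 10 mod 11:
  x = 2: RHS = 1, y in [1, 10]  -> 2 point(s)
  x = 8: RHS = 3, y in [5, 6]  -> 2 point(s)
  x = 10: RHS = 1, y in [1, 10]  -> 2 point(s)
Affine points: 6. Add the point at infinity: total = 7.

#E(F_11) = 7


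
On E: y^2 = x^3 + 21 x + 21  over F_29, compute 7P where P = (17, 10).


k = 7 = 111_2 (binary, LSB first: 111)
Double-and-add from P = (17, 10):
  bit 0 = 1: acc = O + (17, 10) = (17, 10)
  bit 1 = 1: acc = (17, 10) + (28, 12) = (8, 18)
  bit 2 = 1: acc = (8, 18) + (3, 13) = (19, 0)

7P = (19, 0)


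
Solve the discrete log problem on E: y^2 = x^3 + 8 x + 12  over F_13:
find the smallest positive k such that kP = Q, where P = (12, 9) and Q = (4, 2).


Enumerate multiples of P until we hit Q = (4, 2):
  1P = (12, 9)
  2P = (11, 1)
  3P = (2, 6)
  4P = (0, 5)
  5P = (4, 11)
  6P = (6, 9)
  7P = (8, 4)
  8P = (10, 0)
  9P = (8, 9)
  10P = (6, 4)
  11P = (4, 2)
Match found at i = 11.

k = 11


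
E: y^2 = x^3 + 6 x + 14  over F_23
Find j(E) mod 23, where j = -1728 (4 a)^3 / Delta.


Delta = -16(4 a^3 + 27 b^2) mod 23 = 13
-1728 * (4 a)^3 = -1728 * (4*6)^3 mod 23 = 20
j = 20 * 13^(-1) mod 23 = 21

j = 21 (mod 23)


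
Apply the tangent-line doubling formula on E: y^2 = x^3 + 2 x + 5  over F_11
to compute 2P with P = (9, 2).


Doubling: s = (3 x1^2 + a) / (2 y1)
s = (3*9^2 + 2) / (2*2) mod 11 = 9
x3 = s^2 - 2 x1 mod 11 = 9^2 - 2*9 = 8
y3 = s (x1 - x3) - y1 mod 11 = 9 * (9 - 8) - 2 = 7

2P = (8, 7)


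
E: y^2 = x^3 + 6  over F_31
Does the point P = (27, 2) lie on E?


Check whether y^2 = x^3 + 0 x + 6 (mod 31) for (x, y) = (27, 2).
LHS: y^2 = 2^2 mod 31 = 4
RHS: x^3 + 0 x + 6 = 27^3 + 0*27 + 6 mod 31 = 4
LHS = RHS

Yes, on the curve


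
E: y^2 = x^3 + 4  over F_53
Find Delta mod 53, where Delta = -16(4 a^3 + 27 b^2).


4 a^3 + 27 b^2 = 4*0^3 + 27*4^2 = 0 + 432 = 432
Delta = -16 * (432) = -6912
Delta mod 53 = 31

Delta = 31 (mod 53)


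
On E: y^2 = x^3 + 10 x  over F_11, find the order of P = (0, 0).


Compute successive multiples of P until we hit O:
  1P = (0, 0)
  2P = O

ord(P) = 2


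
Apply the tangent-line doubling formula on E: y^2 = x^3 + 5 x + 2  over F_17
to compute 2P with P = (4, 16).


Doubling: s = (3 x1^2 + a) / (2 y1)
s = (3*4^2 + 5) / (2*16) mod 17 = 16
x3 = s^2 - 2 x1 mod 17 = 16^2 - 2*4 = 10
y3 = s (x1 - x3) - y1 mod 17 = 16 * (4 - 10) - 16 = 7

2P = (10, 7)


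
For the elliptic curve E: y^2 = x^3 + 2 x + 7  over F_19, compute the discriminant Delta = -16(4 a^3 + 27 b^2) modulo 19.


4 a^3 + 27 b^2 = 4*2^3 + 27*7^2 = 32 + 1323 = 1355
Delta = -16 * (1355) = -21680
Delta mod 19 = 18

Delta = 18 (mod 19)


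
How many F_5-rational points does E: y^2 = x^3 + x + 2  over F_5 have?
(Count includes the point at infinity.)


For each x in F_5, count y with y^2 = x^3 + 1 x + 2 mod 5:
  x = 1: RHS = 4, y in [2, 3]  -> 2 point(s)
  x = 4: RHS = 0, y in [0]  -> 1 point(s)
Affine points: 3. Add the point at infinity: total = 4.

#E(F_5) = 4


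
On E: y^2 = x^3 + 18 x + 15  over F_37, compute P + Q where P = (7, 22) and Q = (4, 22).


P != Q, so use the chord formula.
s = (y2 - y1) / (x2 - x1) = (0) / (34) mod 37 = 0
x3 = s^2 - x1 - x2 mod 37 = 0^2 - 7 - 4 = 26
y3 = s (x1 - x3) - y1 mod 37 = 0 * (7 - 26) - 22 = 15

P + Q = (26, 15)


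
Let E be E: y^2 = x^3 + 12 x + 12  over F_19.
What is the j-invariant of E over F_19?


Delta = -16(4 a^3 + 27 b^2) mod 19 = 5
-1728 * (4 a)^3 = -1728 * (4*12)^3 mod 19 = 12
j = 12 * 5^(-1) mod 19 = 10

j = 10 (mod 19)


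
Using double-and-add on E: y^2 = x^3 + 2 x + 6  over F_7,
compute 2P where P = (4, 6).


k = 2 = 10_2 (binary, LSB first: 01)
Double-and-add from P = (4, 6):
  bit 0 = 0: acc unchanged = O
  bit 1 = 1: acc = O + (1, 3) = (1, 3)

2P = (1, 3)


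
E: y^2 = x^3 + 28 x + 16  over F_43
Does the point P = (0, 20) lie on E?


Check whether y^2 = x^3 + 28 x + 16 (mod 43) for (x, y) = (0, 20).
LHS: y^2 = 20^2 mod 43 = 13
RHS: x^3 + 28 x + 16 = 0^3 + 28*0 + 16 mod 43 = 16
LHS != RHS

No, not on the curve


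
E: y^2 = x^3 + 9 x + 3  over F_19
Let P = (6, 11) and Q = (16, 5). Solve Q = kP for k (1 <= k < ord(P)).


Enumerate multiples of P until we hit Q = (16, 5):
  1P = (6, 11)
  2P = (8, 6)
  3P = (16, 14)
  4P = (14, 17)
  5P = (15, 6)
  6P = (3, 0)
  7P = (15, 13)
  8P = (14, 2)
  9P = (16, 5)
Match found at i = 9.

k = 9


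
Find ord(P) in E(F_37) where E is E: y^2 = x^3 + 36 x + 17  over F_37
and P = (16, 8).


Compute successive multiples of P until we hit O:
  1P = (16, 8)
  2P = (21, 9)
  3P = (3, 2)
  4P = (25, 22)
  5P = (24, 33)
  6P = (27, 27)
  7P = (19, 7)
  8P = (35, 23)
  ... (continuing to 17P)
  17P = O

ord(P) = 17


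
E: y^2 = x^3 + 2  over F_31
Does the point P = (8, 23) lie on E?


Check whether y^2 = x^3 + 0 x + 2 (mod 31) for (x, y) = (8, 23).
LHS: y^2 = 23^2 mod 31 = 2
RHS: x^3 + 0 x + 2 = 8^3 + 0*8 + 2 mod 31 = 18
LHS != RHS

No, not on the curve


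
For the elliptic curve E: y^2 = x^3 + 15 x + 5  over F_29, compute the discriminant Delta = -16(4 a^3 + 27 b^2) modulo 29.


4 a^3 + 27 b^2 = 4*15^3 + 27*5^2 = 13500 + 675 = 14175
Delta = -16 * (14175) = -226800
Delta mod 29 = 9

Delta = 9 (mod 29)


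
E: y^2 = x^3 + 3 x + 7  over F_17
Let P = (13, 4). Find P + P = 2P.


Doubling: s = (3 x1^2 + a) / (2 y1)
s = (3*13^2 + 3) / (2*4) mod 17 = 0
x3 = s^2 - 2 x1 mod 17 = 0^2 - 2*13 = 8
y3 = s (x1 - x3) - y1 mod 17 = 0 * (13 - 8) - 4 = 13

2P = (8, 13)


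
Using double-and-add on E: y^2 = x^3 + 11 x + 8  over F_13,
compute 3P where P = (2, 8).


k = 3 = 11_2 (binary, LSB first: 11)
Double-and-add from P = (2, 8):
  bit 0 = 1: acc = O + (2, 8) = (2, 8)
  bit 1 = 1: acc = (2, 8) + (10, 0) = (2, 5)

3P = (2, 5)


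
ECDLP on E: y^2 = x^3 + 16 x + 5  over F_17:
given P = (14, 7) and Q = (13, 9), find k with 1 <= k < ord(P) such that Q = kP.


Enumerate multiples of P until we hit Q = (13, 9):
  1P = (14, 7)
  2P = (15, 13)
  3P = (7, 1)
  4P = (12, 2)
  5P = (10, 3)
  6P = (11, 13)
  7P = (13, 8)
  8P = (8, 4)
  9P = (8, 13)
  10P = (13, 9)
Match found at i = 10.

k = 10


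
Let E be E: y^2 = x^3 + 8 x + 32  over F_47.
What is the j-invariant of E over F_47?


Delta = -16(4 a^3 + 27 b^2) mod 47 = 34
-1728 * (4 a)^3 = -1728 * (4*8)^3 mod 47 = 5
j = 5 * 34^(-1) mod 47 = 43

j = 43 (mod 47)


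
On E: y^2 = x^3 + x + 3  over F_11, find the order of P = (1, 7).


Compute successive multiples of P until we hit O:
  1P = (1, 7)
  2P = (1, 4)
  3P = O

ord(P) = 3


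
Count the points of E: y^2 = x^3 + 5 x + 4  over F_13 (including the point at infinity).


For each x in F_13, count y with y^2 = x^3 + 5 x + 4 mod 13:
  x = 0: RHS = 4, y in [2, 11]  -> 2 point(s)
  x = 1: RHS = 10, y in [6, 7]  -> 2 point(s)
  x = 2: RHS = 9, y in [3, 10]  -> 2 point(s)
  x = 4: RHS = 10, y in [6, 7]  -> 2 point(s)
  x = 6: RHS = 3, y in [4, 9]  -> 2 point(s)
  x = 8: RHS = 10, y in [6, 7]  -> 2 point(s)
  x = 10: RHS = 1, y in [1, 12]  -> 2 point(s)
  x = 11: RHS = 12, y in [5, 8]  -> 2 point(s)
Affine points: 16. Add the point at infinity: total = 17.

#E(F_13) = 17


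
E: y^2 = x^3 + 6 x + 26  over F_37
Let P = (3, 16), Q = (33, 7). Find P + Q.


P != Q, so use the chord formula.
s = (y2 - y1) / (x2 - x1) = (28) / (30) mod 37 = 33
x3 = s^2 - x1 - x2 mod 37 = 33^2 - 3 - 33 = 17
y3 = s (x1 - x3) - y1 mod 37 = 33 * (3 - 17) - 16 = 3

P + Q = (17, 3)


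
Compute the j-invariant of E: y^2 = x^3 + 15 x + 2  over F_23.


Delta = -16(4 a^3 + 27 b^2) mod 23 = 13
-1728 * (4 a)^3 = -1728 * (4*15)^3 mod 23 = 2
j = 2 * 13^(-1) mod 23 = 9

j = 9 (mod 23)


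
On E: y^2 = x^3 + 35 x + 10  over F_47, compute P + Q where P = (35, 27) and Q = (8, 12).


P != Q, so use the chord formula.
s = (y2 - y1) / (x2 - x1) = (32) / (20) mod 47 = 11
x3 = s^2 - x1 - x2 mod 47 = 11^2 - 35 - 8 = 31
y3 = s (x1 - x3) - y1 mod 47 = 11 * (35 - 31) - 27 = 17

P + Q = (31, 17)


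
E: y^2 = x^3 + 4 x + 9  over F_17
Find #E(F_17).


For each x in F_17, count y with y^2 = x^3 + 4 x + 9 mod 17:
  x = 0: RHS = 9, y in [3, 14]  -> 2 point(s)
  x = 2: RHS = 8, y in [5, 12]  -> 2 point(s)
  x = 4: RHS = 4, y in [2, 15]  -> 2 point(s)
  x = 5: RHS = 1, y in [1, 16]  -> 2 point(s)
  x = 8: RHS = 9, y in [3, 14]  -> 2 point(s)
  x = 9: RHS = 9, y in [3, 14]  -> 2 point(s)
  x = 12: RHS = 0, y in [0]  -> 1 point(s)
  x = 14: RHS = 4, y in [2, 15]  -> 2 point(s)
  x = 16: RHS = 4, y in [2, 15]  -> 2 point(s)
Affine points: 17. Add the point at infinity: total = 18.

#E(F_17) = 18


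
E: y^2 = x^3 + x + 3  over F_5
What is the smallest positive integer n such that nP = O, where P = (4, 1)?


Compute successive multiples of P until we hit O:
  1P = (4, 1)
  2P = (1, 0)
  3P = (4, 4)
  4P = O

ord(P) = 4


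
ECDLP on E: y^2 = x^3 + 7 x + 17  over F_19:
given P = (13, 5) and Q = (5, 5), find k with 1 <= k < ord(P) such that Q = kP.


Enumerate multiples of P until we hit Q = (5, 5):
  1P = (13, 5)
  2P = (16, 8)
  3P = (10, 17)
  4P = (12, 10)
  5P = (0, 6)
  6P = (15, 1)
  7P = (14, 16)
  8P = (18, 16)
  9P = (5, 5)
Match found at i = 9.

k = 9


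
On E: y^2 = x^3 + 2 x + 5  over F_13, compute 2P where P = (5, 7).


Doubling: s = (3 x1^2 + a) / (2 y1)
s = (3*5^2 + 2) / (2*7) mod 13 = 12
x3 = s^2 - 2 x1 mod 13 = 12^2 - 2*5 = 4
y3 = s (x1 - x3) - y1 mod 13 = 12 * (5 - 4) - 7 = 5

2P = (4, 5)


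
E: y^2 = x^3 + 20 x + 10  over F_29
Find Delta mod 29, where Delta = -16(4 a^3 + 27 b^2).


4 a^3 + 27 b^2 = 4*20^3 + 27*10^2 = 32000 + 2700 = 34700
Delta = -16 * (34700) = -555200
Delta mod 29 = 5

Delta = 5 (mod 29)


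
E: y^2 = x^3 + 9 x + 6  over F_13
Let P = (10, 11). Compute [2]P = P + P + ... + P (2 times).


k = 2 = 10_2 (binary, LSB first: 01)
Double-and-add from P = (10, 11):
  bit 0 = 0: acc unchanged = O
  bit 1 = 1: acc = O + (9, 6) = (9, 6)

2P = (9, 6)


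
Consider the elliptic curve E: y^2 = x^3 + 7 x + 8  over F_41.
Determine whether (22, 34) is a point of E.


Check whether y^2 = x^3 + 7 x + 8 (mod 41) for (x, y) = (22, 34).
LHS: y^2 = 34^2 mod 41 = 8
RHS: x^3 + 7 x + 8 = 22^3 + 7*22 + 8 mod 41 = 27
LHS != RHS

No, not on the curve


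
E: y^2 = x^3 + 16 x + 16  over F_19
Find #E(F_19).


For each x in F_19, count y with y^2 = x^3 + 16 x + 16 mod 19:
  x = 0: RHS = 16, y in [4, 15]  -> 2 point(s)
  x = 4: RHS = 11, y in [7, 12]  -> 2 point(s)
  x = 6: RHS = 5, y in [9, 10]  -> 2 point(s)
  x = 10: RHS = 17, y in [6, 13]  -> 2 point(s)
  x = 12: RHS = 17, y in [6, 13]  -> 2 point(s)
  x = 14: RHS = 1, y in [1, 18]  -> 2 point(s)
  x = 16: RHS = 17, y in [6, 13]  -> 2 point(s)
Affine points: 14. Add the point at infinity: total = 15.

#E(F_19) = 15


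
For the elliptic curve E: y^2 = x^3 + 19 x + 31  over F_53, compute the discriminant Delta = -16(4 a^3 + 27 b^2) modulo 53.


4 a^3 + 27 b^2 = 4*19^3 + 27*31^2 = 27436 + 25947 = 53383
Delta = -16 * (53383) = -854128
Delta mod 53 = 20

Delta = 20 (mod 53)


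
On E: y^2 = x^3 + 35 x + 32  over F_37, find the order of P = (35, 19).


Compute successive multiples of P until we hit O:
  1P = (35, 19)
  2P = (30, 31)
  3P = (34, 23)
  4P = (21, 36)
  5P = (14, 11)
  6P = (16, 27)
  7P = (20, 0)
  8P = (16, 10)
  ... (continuing to 14P)
  14P = O

ord(P) = 14


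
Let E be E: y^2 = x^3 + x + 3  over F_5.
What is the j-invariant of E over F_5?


Delta = -16(4 a^3 + 27 b^2) mod 5 = 3
-1728 * (4 a)^3 = -1728 * (4*1)^3 mod 5 = 3
j = 3 * 3^(-1) mod 5 = 1

j = 1 (mod 5)


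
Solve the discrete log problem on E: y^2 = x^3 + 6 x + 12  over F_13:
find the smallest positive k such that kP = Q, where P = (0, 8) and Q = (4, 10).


Enumerate multiples of P until we hit Q = (4, 10):
  1P = (0, 8)
  2P = (4, 10)
Match found at i = 2.

k = 2


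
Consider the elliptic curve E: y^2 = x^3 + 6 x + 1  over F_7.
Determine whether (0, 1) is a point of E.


Check whether y^2 = x^3 + 6 x + 1 (mod 7) for (x, y) = (0, 1).
LHS: y^2 = 1^2 mod 7 = 1
RHS: x^3 + 6 x + 1 = 0^3 + 6*0 + 1 mod 7 = 1
LHS = RHS

Yes, on the curve


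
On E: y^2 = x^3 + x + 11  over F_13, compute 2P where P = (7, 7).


Doubling: s = (3 x1^2 + a) / (2 y1)
s = (3*7^2 + 1) / (2*7) mod 13 = 5
x3 = s^2 - 2 x1 mod 13 = 5^2 - 2*7 = 11
y3 = s (x1 - x3) - y1 mod 13 = 5 * (7 - 11) - 7 = 12

2P = (11, 12)


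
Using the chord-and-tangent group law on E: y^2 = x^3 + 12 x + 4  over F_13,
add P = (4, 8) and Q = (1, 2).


P != Q, so use the chord formula.
s = (y2 - y1) / (x2 - x1) = (7) / (10) mod 13 = 2
x3 = s^2 - x1 - x2 mod 13 = 2^2 - 4 - 1 = 12
y3 = s (x1 - x3) - y1 mod 13 = 2 * (4 - 12) - 8 = 2

P + Q = (12, 2)


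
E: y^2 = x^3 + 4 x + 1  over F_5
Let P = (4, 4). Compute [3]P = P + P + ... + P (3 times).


k = 3 = 11_2 (binary, LSB first: 11)
Double-and-add from P = (4, 4):
  bit 0 = 1: acc = O + (4, 4) = (4, 4)
  bit 1 = 1: acc = (4, 4) + (3, 0) = (4, 1)

3P = (4, 1)


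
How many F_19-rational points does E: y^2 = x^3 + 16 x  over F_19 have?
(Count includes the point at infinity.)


For each x in F_19, count y with y^2 = x^3 + 16 x + 0 mod 19:
  x = 0: RHS = 0, y in [0]  -> 1 point(s)
  x = 1: RHS = 17, y in [6, 13]  -> 2 point(s)
  x = 10: RHS = 1, y in [1, 18]  -> 2 point(s)
  x = 11: RHS = 6, y in [5, 14]  -> 2 point(s)
  x = 12: RHS = 1, y in [1, 18]  -> 2 point(s)
  x = 13: RHS = 11, y in [7, 12]  -> 2 point(s)
  x = 14: RHS = 4, y in [2, 17]  -> 2 point(s)
  x = 15: RHS = 5, y in [9, 10]  -> 2 point(s)
  x = 16: RHS = 1, y in [1, 18]  -> 2 point(s)
  x = 17: RHS = 17, y in [6, 13]  -> 2 point(s)
Affine points: 19. Add the point at infinity: total = 20.

#E(F_19) = 20


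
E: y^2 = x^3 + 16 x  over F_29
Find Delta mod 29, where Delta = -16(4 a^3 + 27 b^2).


4 a^3 + 27 b^2 = 4*16^3 + 27*0^2 = 16384 + 0 = 16384
Delta = -16 * (16384) = -262144
Delta mod 29 = 16

Delta = 16 (mod 29)


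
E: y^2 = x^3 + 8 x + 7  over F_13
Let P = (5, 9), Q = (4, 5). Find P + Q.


P != Q, so use the chord formula.
s = (y2 - y1) / (x2 - x1) = (9) / (12) mod 13 = 4
x3 = s^2 - x1 - x2 mod 13 = 4^2 - 5 - 4 = 7
y3 = s (x1 - x3) - y1 mod 13 = 4 * (5 - 7) - 9 = 9

P + Q = (7, 9)


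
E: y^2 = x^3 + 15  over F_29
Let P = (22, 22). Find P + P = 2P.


Doubling: s = (3 x1^2 + a) / (2 y1)
s = (3*22^2 + 0) / (2*22) mod 29 = 4
x3 = s^2 - 2 x1 mod 29 = 4^2 - 2*22 = 1
y3 = s (x1 - x3) - y1 mod 29 = 4 * (22 - 1) - 22 = 4

2P = (1, 4)


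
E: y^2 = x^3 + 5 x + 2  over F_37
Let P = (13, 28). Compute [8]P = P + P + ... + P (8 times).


k = 8 = 1000_2 (binary, LSB first: 0001)
Double-and-add from P = (13, 28):
  bit 0 = 0: acc unchanged = O
  bit 1 = 0: acc unchanged = O
  bit 2 = 0: acc unchanged = O
  bit 3 = 1: acc = O + (16, 16) = (16, 16)

8P = (16, 16)


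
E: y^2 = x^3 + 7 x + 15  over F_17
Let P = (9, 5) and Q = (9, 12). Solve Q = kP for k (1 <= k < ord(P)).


Enumerate multiples of P until we hit Q = (9, 12):
  1P = (9, 5)
  2P = (12, 5)
  3P = (13, 12)
  4P = (14, 16)
  5P = (7, 13)
  6P = (0, 10)
  7P = (6, 16)
  8P = (6, 1)
  9P = (0, 7)
  10P = (7, 4)
  11P = (14, 1)
  12P = (13, 5)
  13P = (12, 12)
  14P = (9, 12)
Match found at i = 14.

k = 14


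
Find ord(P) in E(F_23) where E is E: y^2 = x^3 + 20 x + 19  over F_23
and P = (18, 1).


Compute successive multiples of P until we hit O:
  1P = (18, 1)
  2P = (18, 22)
  3P = O

ord(P) = 3


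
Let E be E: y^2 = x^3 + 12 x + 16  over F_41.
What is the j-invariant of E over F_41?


Delta = -16(4 a^3 + 27 b^2) mod 41 = 11
-1728 * (4 a)^3 = -1728 * (4*12)^3 mod 41 = 33
j = 33 * 11^(-1) mod 41 = 3

j = 3 (mod 41)


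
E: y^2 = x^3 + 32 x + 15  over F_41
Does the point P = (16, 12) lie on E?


Check whether y^2 = x^3 + 32 x + 15 (mod 41) for (x, y) = (16, 12).
LHS: y^2 = 12^2 mod 41 = 21
RHS: x^3 + 32 x + 15 = 16^3 + 32*16 + 15 mod 41 = 31
LHS != RHS

No, not on the curve


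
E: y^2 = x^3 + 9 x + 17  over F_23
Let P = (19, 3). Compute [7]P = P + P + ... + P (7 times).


k = 7 = 111_2 (binary, LSB first: 111)
Double-and-add from P = (19, 3):
  bit 0 = 1: acc = O + (19, 3) = (19, 3)
  bit 1 = 1: acc = (19, 3) + (12, 6) = (18, 13)
  bit 2 = 1: acc = (18, 13) + (17, 0) = (19, 20)

7P = (19, 20)


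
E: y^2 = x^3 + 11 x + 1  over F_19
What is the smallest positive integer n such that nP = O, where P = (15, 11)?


Compute successive multiples of P until we hit O:
  1P = (15, 11)
  2P = (0, 18)
  3P = (13, 2)
  4P = (16, 13)
  5P = (11, 16)
  6P = (10, 16)
  7P = (14, 7)
  8P = (6, 6)
  ... (continuing to 21P)
  21P = O

ord(P) = 21


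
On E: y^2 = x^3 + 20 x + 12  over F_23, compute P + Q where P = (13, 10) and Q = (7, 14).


P != Q, so use the chord formula.
s = (y2 - y1) / (x2 - x1) = (4) / (17) mod 23 = 7
x3 = s^2 - x1 - x2 mod 23 = 7^2 - 13 - 7 = 6
y3 = s (x1 - x3) - y1 mod 23 = 7 * (13 - 6) - 10 = 16

P + Q = (6, 16)


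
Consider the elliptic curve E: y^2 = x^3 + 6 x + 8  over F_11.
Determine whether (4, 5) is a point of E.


Check whether y^2 = x^3 + 6 x + 8 (mod 11) for (x, y) = (4, 5).
LHS: y^2 = 5^2 mod 11 = 3
RHS: x^3 + 6 x + 8 = 4^3 + 6*4 + 8 mod 11 = 8
LHS != RHS

No, not on the curve


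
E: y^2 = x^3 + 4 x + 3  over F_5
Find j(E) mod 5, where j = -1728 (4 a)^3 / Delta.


Delta = -16(4 a^3 + 27 b^2) mod 5 = 1
-1728 * (4 a)^3 = -1728 * (4*4)^3 mod 5 = 2
j = 2 * 1^(-1) mod 5 = 2

j = 2 (mod 5)


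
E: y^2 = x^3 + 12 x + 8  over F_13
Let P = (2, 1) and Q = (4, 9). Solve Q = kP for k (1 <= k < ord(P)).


Enumerate multiples of P until we hit Q = (4, 9):
  1P = (2, 1)
  2P = (10, 7)
  3P = (4, 4)
  4P = (6, 6)
  5P = (9, 0)
  6P = (6, 7)
  7P = (4, 9)
Match found at i = 7.

k = 7


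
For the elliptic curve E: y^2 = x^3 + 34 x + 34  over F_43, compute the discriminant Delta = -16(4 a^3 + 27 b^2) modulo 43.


4 a^3 + 27 b^2 = 4*34^3 + 27*34^2 = 157216 + 31212 = 188428
Delta = -16 * (188428) = -3014848
Delta mod 43 = 11

Delta = 11 (mod 43)


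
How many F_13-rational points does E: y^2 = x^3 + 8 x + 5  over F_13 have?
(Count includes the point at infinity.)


For each x in F_13, count y with y^2 = x^3 + 8 x + 5 mod 13:
  x = 1: RHS = 1, y in [1, 12]  -> 2 point(s)
  x = 2: RHS = 3, y in [4, 9]  -> 2 point(s)
  x = 3: RHS = 4, y in [2, 11]  -> 2 point(s)
  x = 4: RHS = 10, y in [6, 7]  -> 2 point(s)
  x = 5: RHS = 1, y in [1, 12]  -> 2 point(s)
  x = 6: RHS = 9, y in [3, 10]  -> 2 point(s)
  x = 7: RHS = 1, y in [1, 12]  -> 2 point(s)
  x = 8: RHS = 9, y in [3, 10]  -> 2 point(s)
  x = 9: RHS = 0, y in [0]  -> 1 point(s)
  x = 12: RHS = 9, y in [3, 10]  -> 2 point(s)
Affine points: 19. Add the point at infinity: total = 20.

#E(F_13) = 20


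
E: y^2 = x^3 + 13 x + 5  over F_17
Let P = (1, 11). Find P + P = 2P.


Doubling: s = (3 x1^2 + a) / (2 y1)
s = (3*1^2 + 13) / (2*11) mod 17 = 10
x3 = s^2 - 2 x1 mod 17 = 10^2 - 2*1 = 13
y3 = s (x1 - x3) - y1 mod 17 = 10 * (1 - 13) - 11 = 5

2P = (13, 5)


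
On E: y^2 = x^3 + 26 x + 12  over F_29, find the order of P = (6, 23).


Compute successive multiples of P until we hit O:
  1P = (6, 23)
  2P = (12, 15)
  3P = (16, 0)
  4P = (12, 14)
  5P = (6, 6)
  6P = O

ord(P) = 6


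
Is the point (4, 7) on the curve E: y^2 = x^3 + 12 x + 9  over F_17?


Check whether y^2 = x^3 + 12 x + 9 (mod 17) for (x, y) = (4, 7).
LHS: y^2 = 7^2 mod 17 = 15
RHS: x^3 + 12 x + 9 = 4^3 + 12*4 + 9 mod 17 = 2
LHS != RHS

No, not on the curve


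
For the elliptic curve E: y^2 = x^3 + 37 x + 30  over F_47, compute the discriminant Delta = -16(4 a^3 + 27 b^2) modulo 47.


4 a^3 + 27 b^2 = 4*37^3 + 27*30^2 = 202612 + 24300 = 226912
Delta = -16 * (226912) = -3630592
Delta mod 47 = 17

Delta = 17 (mod 47)


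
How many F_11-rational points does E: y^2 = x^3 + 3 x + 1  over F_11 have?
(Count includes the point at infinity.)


For each x in F_11, count y with y^2 = x^3 + 3 x + 1 mod 11:
  x = 0: RHS = 1, y in [1, 10]  -> 2 point(s)
  x = 1: RHS = 5, y in [4, 7]  -> 2 point(s)
  x = 2: RHS = 4, y in [2, 9]  -> 2 point(s)
  x = 3: RHS = 4, y in [2, 9]  -> 2 point(s)
  x = 4: RHS = 0, y in [0]  -> 1 point(s)
  x = 5: RHS = 9, y in [3, 8]  -> 2 point(s)
  x = 6: RHS = 4, y in [2, 9]  -> 2 point(s)
  x = 8: RHS = 9, y in [3, 8]  -> 2 point(s)
  x = 9: RHS = 9, y in [3, 8]  -> 2 point(s)
Affine points: 17. Add the point at infinity: total = 18.

#E(F_11) = 18


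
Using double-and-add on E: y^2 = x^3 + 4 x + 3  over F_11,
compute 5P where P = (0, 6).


k = 5 = 101_2 (binary, LSB first: 101)
Double-and-add from P = (0, 6):
  bit 0 = 1: acc = O + (0, 6) = (0, 6)
  bit 1 = 0: acc unchanged = (0, 6)
  bit 2 = 1: acc = (0, 6) + (10, 8) = (5, 4)

5P = (5, 4)


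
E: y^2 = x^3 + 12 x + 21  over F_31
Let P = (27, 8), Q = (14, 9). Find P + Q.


P != Q, so use the chord formula.
s = (y2 - y1) / (x2 - x1) = (1) / (18) mod 31 = 19
x3 = s^2 - x1 - x2 mod 31 = 19^2 - 27 - 14 = 10
y3 = s (x1 - x3) - y1 mod 31 = 19 * (27 - 10) - 8 = 5

P + Q = (10, 5)


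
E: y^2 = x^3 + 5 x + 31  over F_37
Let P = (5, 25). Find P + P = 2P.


Doubling: s = (3 x1^2 + a) / (2 y1)
s = (3*5^2 + 5) / (2*25) mod 37 = 9
x3 = s^2 - 2 x1 mod 37 = 9^2 - 2*5 = 34
y3 = s (x1 - x3) - y1 mod 37 = 9 * (5 - 34) - 25 = 10

2P = (34, 10)


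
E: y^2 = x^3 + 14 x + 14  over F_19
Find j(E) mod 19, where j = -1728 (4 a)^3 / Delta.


Delta = -16(4 a^3 + 27 b^2) mod 19 = 12
-1728 * (4 a)^3 = -1728 * (4*14)^3 mod 19 = 18
j = 18 * 12^(-1) mod 19 = 11

j = 11 (mod 19)


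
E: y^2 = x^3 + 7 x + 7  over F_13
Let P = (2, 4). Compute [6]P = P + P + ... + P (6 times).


k = 6 = 110_2 (binary, LSB first: 011)
Double-and-add from P = (2, 4):
  bit 0 = 0: acc unchanged = O
  bit 1 = 1: acc = O + (12, 8) = (12, 8)
  bit 2 = 1: acc = (12, 8) + (3, 9) = (7, 3)

6P = (7, 3)


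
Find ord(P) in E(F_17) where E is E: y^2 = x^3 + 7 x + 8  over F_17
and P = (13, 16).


Compute successive multiples of P until we hit O:
  1P = (13, 16)
  2P = (12, 16)
  3P = (9, 1)
  4P = (8, 7)
  5P = (4, 7)
  6P = (1, 13)
  7P = (2, 8)
  8P = (0, 12)
  ... (continuing to 22P)
  22P = O

ord(P) = 22


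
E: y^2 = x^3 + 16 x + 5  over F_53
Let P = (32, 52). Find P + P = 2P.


Doubling: s = (3 x1^2 + a) / (2 y1)
s = (3*32^2 + 16) / (2*52) mod 53 = 46
x3 = s^2 - 2 x1 mod 53 = 46^2 - 2*32 = 38
y3 = s (x1 - x3) - y1 mod 53 = 46 * (32 - 38) - 52 = 43

2P = (38, 43)


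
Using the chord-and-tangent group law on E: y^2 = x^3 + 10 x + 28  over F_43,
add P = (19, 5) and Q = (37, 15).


P != Q, so use the chord formula.
s = (y2 - y1) / (x2 - x1) = (10) / (18) mod 43 = 34
x3 = s^2 - x1 - x2 mod 43 = 34^2 - 19 - 37 = 25
y3 = s (x1 - x3) - y1 mod 43 = 34 * (19 - 25) - 5 = 6

P + Q = (25, 6)


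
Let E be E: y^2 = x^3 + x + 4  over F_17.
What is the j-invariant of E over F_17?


Delta = -16(4 a^3 + 27 b^2) mod 17 = 11
-1728 * (4 a)^3 = -1728 * (4*1)^3 mod 17 = 10
j = 10 * 11^(-1) mod 17 = 4

j = 4 (mod 17)


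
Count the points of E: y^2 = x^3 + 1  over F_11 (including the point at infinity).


For each x in F_11, count y with y^2 = x^3 + 0 x + 1 mod 11:
  x = 0: RHS = 1, y in [1, 10]  -> 2 point(s)
  x = 2: RHS = 9, y in [3, 8]  -> 2 point(s)
  x = 5: RHS = 5, y in [4, 7]  -> 2 point(s)
  x = 7: RHS = 3, y in [5, 6]  -> 2 point(s)
  x = 9: RHS = 4, y in [2, 9]  -> 2 point(s)
  x = 10: RHS = 0, y in [0]  -> 1 point(s)
Affine points: 11. Add the point at infinity: total = 12.

#E(F_11) = 12


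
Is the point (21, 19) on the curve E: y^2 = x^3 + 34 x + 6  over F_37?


Check whether y^2 = x^3 + 34 x + 6 (mod 37) for (x, y) = (21, 19).
LHS: y^2 = 19^2 mod 37 = 28
RHS: x^3 + 34 x + 6 = 21^3 + 34*21 + 6 mod 37 = 28
LHS = RHS

Yes, on the curve


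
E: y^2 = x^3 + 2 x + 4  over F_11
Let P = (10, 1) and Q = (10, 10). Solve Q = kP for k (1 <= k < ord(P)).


Enumerate multiples of P until we hit Q = (10, 10):
  1P = (10, 1)
  2P = (0, 2)
  3P = (2, 7)
  4P = (3, 2)
  5P = (7, 8)
  6P = (8, 9)
  7P = (9, 6)
  8P = (6, 1)
  9P = (6, 10)
  10P = (9, 5)
  11P = (8, 2)
  12P = (7, 3)
  13P = (3, 9)
  14P = (2, 4)
  15P = (0, 9)
  16P = (10, 10)
Match found at i = 16.

k = 16


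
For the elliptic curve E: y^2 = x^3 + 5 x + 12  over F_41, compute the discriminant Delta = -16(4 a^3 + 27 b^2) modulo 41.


4 a^3 + 27 b^2 = 4*5^3 + 27*12^2 = 500 + 3888 = 4388
Delta = -16 * (4388) = -70208
Delta mod 41 = 25

Delta = 25 (mod 41)


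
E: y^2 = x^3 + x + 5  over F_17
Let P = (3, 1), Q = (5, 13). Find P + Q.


P != Q, so use the chord formula.
s = (y2 - y1) / (x2 - x1) = (12) / (2) mod 17 = 6
x3 = s^2 - x1 - x2 mod 17 = 6^2 - 3 - 5 = 11
y3 = s (x1 - x3) - y1 mod 17 = 6 * (3 - 11) - 1 = 2

P + Q = (11, 2)


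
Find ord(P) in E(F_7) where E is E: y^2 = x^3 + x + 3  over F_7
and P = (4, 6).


Compute successive multiples of P until we hit O:
  1P = (4, 6)
  2P = (6, 1)
  3P = (5, 0)
  4P = (6, 6)
  5P = (4, 1)
  6P = O

ord(P) = 6


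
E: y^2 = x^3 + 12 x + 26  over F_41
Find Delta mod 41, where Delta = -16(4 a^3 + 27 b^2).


4 a^3 + 27 b^2 = 4*12^3 + 27*26^2 = 6912 + 18252 = 25164
Delta = -16 * (25164) = -402624
Delta mod 41 = 37

Delta = 37 (mod 41)


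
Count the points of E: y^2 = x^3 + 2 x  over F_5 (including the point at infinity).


For each x in F_5, count y with y^2 = x^3 + 2 x + 0 mod 5:
  x = 0: RHS = 0, y in [0]  -> 1 point(s)
Affine points: 1. Add the point at infinity: total = 2.

#E(F_5) = 2


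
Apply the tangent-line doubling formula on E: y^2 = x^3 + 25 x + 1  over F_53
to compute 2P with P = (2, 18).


Doubling: s = (3 x1^2 + a) / (2 y1)
s = (3*2^2 + 25) / (2*18) mod 53 = 29
x3 = s^2 - 2 x1 mod 53 = 29^2 - 2*2 = 42
y3 = s (x1 - x3) - y1 mod 53 = 29 * (2 - 42) - 18 = 41

2P = (42, 41)


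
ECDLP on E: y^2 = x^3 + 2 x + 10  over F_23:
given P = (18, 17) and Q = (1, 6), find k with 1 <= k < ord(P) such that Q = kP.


Enumerate multiples of P until we hit Q = (1, 6):
  1P = (18, 17)
  2P = (13, 18)
  3P = (4, 17)
  4P = (1, 6)
Match found at i = 4.

k = 4


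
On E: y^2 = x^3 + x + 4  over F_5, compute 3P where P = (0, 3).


k = 3 = 11_2 (binary, LSB first: 11)
Double-and-add from P = (0, 3):
  bit 0 = 1: acc = O + (0, 3) = (0, 3)
  bit 1 = 1: acc = (0, 3) + (1, 1) = (3, 3)

3P = (3, 3)


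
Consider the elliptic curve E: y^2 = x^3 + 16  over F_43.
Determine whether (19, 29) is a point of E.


Check whether y^2 = x^3 + 0 x + 16 (mod 43) for (x, y) = (19, 29).
LHS: y^2 = 29^2 mod 43 = 24
RHS: x^3 + 0 x + 16 = 19^3 + 0*19 + 16 mod 43 = 38
LHS != RHS

No, not on the curve


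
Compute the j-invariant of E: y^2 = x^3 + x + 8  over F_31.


Delta = -16(4 a^3 + 27 b^2) mod 31 = 2
-1728 * (4 a)^3 = -1728 * (4*1)^3 mod 31 = 16
j = 16 * 2^(-1) mod 31 = 8

j = 8 (mod 31)


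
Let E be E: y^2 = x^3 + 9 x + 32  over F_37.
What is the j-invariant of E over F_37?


Delta = -16(4 a^3 + 27 b^2) mod 37 = 5
-1728 * (4 a)^3 = -1728 * (4*9)^3 mod 37 = 26
j = 26 * 5^(-1) mod 37 = 20

j = 20 (mod 37)


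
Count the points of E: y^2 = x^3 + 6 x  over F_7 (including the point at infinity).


For each x in F_7, count y with y^2 = x^3 + 6 x + 0 mod 7:
  x = 0: RHS = 0, y in [0]  -> 1 point(s)
  x = 1: RHS = 0, y in [0]  -> 1 point(s)
  x = 4: RHS = 4, y in [2, 5]  -> 2 point(s)
  x = 5: RHS = 1, y in [1, 6]  -> 2 point(s)
  x = 6: RHS = 0, y in [0]  -> 1 point(s)
Affine points: 7. Add the point at infinity: total = 8.

#E(F_7) = 8


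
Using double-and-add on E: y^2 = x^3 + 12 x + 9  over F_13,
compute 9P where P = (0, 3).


k = 9 = 1001_2 (binary, LSB first: 1001)
Double-and-add from P = (0, 3):
  bit 0 = 1: acc = O + (0, 3) = (0, 3)
  bit 1 = 0: acc unchanged = (0, 3)
  bit 2 = 0: acc unchanged = (0, 3)
  bit 3 = 1: acc = (0, 3) + (11, 4) = (12, 3)

9P = (12, 3)


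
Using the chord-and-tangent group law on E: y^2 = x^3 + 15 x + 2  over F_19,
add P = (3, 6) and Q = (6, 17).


P != Q, so use the chord formula.
s = (y2 - y1) / (x2 - x1) = (11) / (3) mod 19 = 10
x3 = s^2 - x1 - x2 mod 19 = 10^2 - 3 - 6 = 15
y3 = s (x1 - x3) - y1 mod 19 = 10 * (3 - 15) - 6 = 7

P + Q = (15, 7)


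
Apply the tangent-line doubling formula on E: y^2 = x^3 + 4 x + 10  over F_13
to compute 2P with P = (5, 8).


Doubling: s = (3 x1^2 + a) / (2 y1)
s = (3*5^2 + 4) / (2*8) mod 13 = 9
x3 = s^2 - 2 x1 mod 13 = 9^2 - 2*5 = 6
y3 = s (x1 - x3) - y1 mod 13 = 9 * (5 - 6) - 8 = 9

2P = (6, 9)


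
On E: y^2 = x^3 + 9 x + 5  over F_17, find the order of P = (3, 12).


Compute successive multiples of P until we hit O:
  1P = (3, 12)
  2P = (9, 13)
  3P = (14, 6)
  4P = (1, 7)
  5P = (15, 9)
  6P = (15, 8)
  7P = (1, 10)
  8P = (14, 11)
  ... (continuing to 11P)
  11P = O

ord(P) = 11


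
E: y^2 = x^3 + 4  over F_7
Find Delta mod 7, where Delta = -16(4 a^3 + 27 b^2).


4 a^3 + 27 b^2 = 4*0^3 + 27*4^2 = 0 + 432 = 432
Delta = -16 * (432) = -6912
Delta mod 7 = 4

Delta = 4 (mod 7)


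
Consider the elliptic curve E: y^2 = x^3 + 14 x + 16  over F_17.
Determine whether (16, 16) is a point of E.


Check whether y^2 = x^3 + 14 x + 16 (mod 17) for (x, y) = (16, 16).
LHS: y^2 = 16^2 mod 17 = 1
RHS: x^3 + 14 x + 16 = 16^3 + 14*16 + 16 mod 17 = 1
LHS = RHS

Yes, on the curve


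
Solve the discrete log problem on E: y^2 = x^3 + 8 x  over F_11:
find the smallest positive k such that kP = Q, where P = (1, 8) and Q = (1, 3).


Enumerate multiples of P until we hit Q = (1, 3):
  1P = (1, 8)
  2P = (9, 3)
  3P = (5, 0)
  4P = (9, 8)
  5P = (1, 3)
Match found at i = 5.

k = 5


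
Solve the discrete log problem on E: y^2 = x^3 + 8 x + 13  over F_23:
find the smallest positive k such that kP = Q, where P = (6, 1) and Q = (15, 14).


Enumerate multiples of P until we hit Q = (15, 14):
  1P = (6, 1)
  2P = (17, 5)
  3P = (18, 3)
  4P = (15, 9)
  5P = (15, 14)
Match found at i = 5.

k = 5


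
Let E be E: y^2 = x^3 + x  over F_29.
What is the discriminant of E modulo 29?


4 a^3 + 27 b^2 = 4*1^3 + 27*0^2 = 4 + 0 = 4
Delta = -16 * (4) = -64
Delta mod 29 = 23

Delta = 23 (mod 29)


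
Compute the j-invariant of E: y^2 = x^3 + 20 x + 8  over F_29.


Delta = -16(4 a^3 + 27 b^2) mod 29 = 13
-1728 * (4 a)^3 = -1728 * (4*20)^3 mod 29 = 2
j = 2 * 13^(-1) mod 29 = 18

j = 18 (mod 29)


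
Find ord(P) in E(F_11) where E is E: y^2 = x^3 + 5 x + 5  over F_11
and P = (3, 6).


Compute successive multiples of P until we hit O:
  1P = (3, 6)
  2P = (6, 8)
  3P = (0, 7)
  4P = (2, 1)
  5P = (9, 8)
  6P = (4, 1)
  7P = (7, 3)
  8P = (5, 1)
  ... (continuing to 18P)
  18P = O

ord(P) = 18


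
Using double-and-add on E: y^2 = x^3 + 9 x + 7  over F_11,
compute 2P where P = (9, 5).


k = 2 = 10_2 (binary, LSB first: 01)
Double-and-add from P = (9, 5):
  bit 0 = 0: acc unchanged = O
  bit 1 = 1: acc = O + (5, 10) = (5, 10)

2P = (5, 10)


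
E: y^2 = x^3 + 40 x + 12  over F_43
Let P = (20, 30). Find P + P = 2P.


Doubling: s = (3 x1^2 + a) / (2 y1)
s = (3*20^2 + 40) / (2*30) mod 43 = 35
x3 = s^2 - 2 x1 mod 43 = 35^2 - 2*20 = 24
y3 = s (x1 - x3) - y1 mod 43 = 35 * (20 - 24) - 30 = 2

2P = (24, 2)


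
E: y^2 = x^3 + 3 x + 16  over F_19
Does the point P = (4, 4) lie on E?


Check whether y^2 = x^3 + 3 x + 16 (mod 19) for (x, y) = (4, 4).
LHS: y^2 = 4^2 mod 19 = 16
RHS: x^3 + 3 x + 16 = 4^3 + 3*4 + 16 mod 19 = 16
LHS = RHS

Yes, on the curve


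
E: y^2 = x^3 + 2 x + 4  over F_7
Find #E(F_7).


For each x in F_7, count y with y^2 = x^3 + 2 x + 4 mod 7:
  x = 0: RHS = 4, y in [2, 5]  -> 2 point(s)
  x = 1: RHS = 0, y in [0]  -> 1 point(s)
  x = 2: RHS = 2, y in [3, 4]  -> 2 point(s)
  x = 3: RHS = 2, y in [3, 4]  -> 2 point(s)
  x = 6: RHS = 1, y in [1, 6]  -> 2 point(s)
Affine points: 9. Add the point at infinity: total = 10.

#E(F_7) = 10


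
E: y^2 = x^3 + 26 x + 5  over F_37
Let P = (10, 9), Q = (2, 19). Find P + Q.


P != Q, so use the chord formula.
s = (y2 - y1) / (x2 - x1) = (10) / (29) mod 37 = 8
x3 = s^2 - x1 - x2 mod 37 = 8^2 - 10 - 2 = 15
y3 = s (x1 - x3) - y1 mod 37 = 8 * (10 - 15) - 9 = 25

P + Q = (15, 25)
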